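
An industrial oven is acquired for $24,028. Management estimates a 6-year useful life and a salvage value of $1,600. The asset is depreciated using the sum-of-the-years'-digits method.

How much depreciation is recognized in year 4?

Depreciable base = $24,028 − $1,600 = $22,428.
Sum of the years' digits = 6+5+4+3+2+1 = 21.
Year 1: $22,428 × 6/21 = $6,408. Book value $17,620.
Year 2: $22,428 × 5/21 = $5,340. Book value $12,280.
Year 3: $22,428 × 4/21 = $4,272. Book value $8,008.
Year 4: $22,428 × 3/21 = $3,204. Book value $4,804.

$3,204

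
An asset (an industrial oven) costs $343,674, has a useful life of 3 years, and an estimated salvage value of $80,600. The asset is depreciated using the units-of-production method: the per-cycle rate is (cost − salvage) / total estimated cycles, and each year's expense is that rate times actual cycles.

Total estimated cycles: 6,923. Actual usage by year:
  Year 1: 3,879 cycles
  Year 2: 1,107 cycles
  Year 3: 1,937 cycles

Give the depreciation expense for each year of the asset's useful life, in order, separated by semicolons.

Depreciable base = $343,674 − $80,600 = $263,074.
Rate = $263,074 / 6,923 cycles = $38 per cycle.
Year 1: 3,879 × $38 = $147,402. Book value $196,272.
Year 2: 1,107 × $38 = $42,066. Book value $154,206.
Year 3: 1,937 × $38 = $73,606. Book value $80,600.

$147,402; $42,066; $73,606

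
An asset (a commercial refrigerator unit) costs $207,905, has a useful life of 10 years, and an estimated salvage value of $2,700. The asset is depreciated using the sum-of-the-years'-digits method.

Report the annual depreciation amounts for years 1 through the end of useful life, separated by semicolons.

Depreciable base = $207,905 − $2,700 = $205,205.
Sum of the years' digits = 10+9+8+7+6+5+4+3+2+1 = 55.
Year 1: $205,205 × 10/55 = $37,310. Book value $170,595.
Year 2: $205,205 × 9/55 = $33,579. Book value $137,016.
Year 3: $205,205 × 8/55 = $29,848. Book value $107,168.
Year 4: $205,205 × 7/55 = $26,117. Book value $81,051.
Year 5: $205,205 × 6/55 = $22,386. Book value $58,665.
Year 6: $205,205 × 5/55 = $18,655. Book value $40,010.
Year 7: $205,205 × 4/55 = $14,924. Book value $25,086.
Year 8: $205,205 × 3/55 = $11,193. Book value $13,893.
Year 9: $205,205 × 2/55 = $7,462. Book value $6,431.
Year 10: $205,205 × 1/55 = $3,731. Book value $2,700.

$37,310; $33,579; $29,848; $26,117; $22,386; $18,655; $14,924; $11,193; $7,462; $3,731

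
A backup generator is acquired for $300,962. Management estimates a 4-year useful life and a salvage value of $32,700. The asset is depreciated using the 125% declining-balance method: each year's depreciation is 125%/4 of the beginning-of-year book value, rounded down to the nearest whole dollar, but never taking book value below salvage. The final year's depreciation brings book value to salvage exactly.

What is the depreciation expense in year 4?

Depreciable base = $300,962 − $32,700 = $268,262.
Year 1: ⌊$300,962 × 125%/4⌋ = $94,050. Book value $206,912.
Year 2: ⌊$206,912 × 125%/4⌋ = $64,660. Book value $142,252.
Year 3: ⌊$142,252 × 125%/4⌋ = $44,453. Book value $97,799.
Year 4 (final): $97,799 − $32,700 = $65,099. Book value $32,700.

$65,099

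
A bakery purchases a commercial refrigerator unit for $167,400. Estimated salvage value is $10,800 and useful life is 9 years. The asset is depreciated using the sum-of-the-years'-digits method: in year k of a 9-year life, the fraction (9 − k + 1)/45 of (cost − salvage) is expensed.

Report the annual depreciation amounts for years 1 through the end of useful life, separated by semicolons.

$31,320; $27,840; $24,360; $20,880; $17,400; $13,920; $10,440; $6,960; $3,480

Depreciable base = $167,400 − $10,800 = $156,600.
Sum of the years' digits = 9+8+7+6+5+4+3+2+1 = 45.
Year 1: $156,600 × 9/45 = $31,320. Book value $136,080.
Year 2: $156,600 × 8/45 = $27,840. Book value $108,240.
Year 3: $156,600 × 7/45 = $24,360. Book value $83,880.
Year 4: $156,600 × 6/45 = $20,880. Book value $63,000.
Year 5: $156,600 × 5/45 = $17,400. Book value $45,600.
Year 6: $156,600 × 4/45 = $13,920. Book value $31,680.
Year 7: $156,600 × 3/45 = $10,440. Book value $21,240.
Year 8: $156,600 × 2/45 = $6,960. Book value $14,280.
Year 9: $156,600 × 1/45 = $3,480. Book value $10,800.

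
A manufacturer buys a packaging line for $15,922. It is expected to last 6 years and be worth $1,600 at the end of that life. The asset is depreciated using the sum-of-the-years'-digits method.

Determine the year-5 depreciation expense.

Depreciable base = $15,922 − $1,600 = $14,322.
Sum of the years' digits = 6+5+4+3+2+1 = 21.
Year 1: $14,322 × 6/21 = $4,092. Book value $11,830.
Year 2: $14,322 × 5/21 = $3,410. Book value $8,420.
Year 3: $14,322 × 4/21 = $2,728. Book value $5,692.
Year 4: $14,322 × 3/21 = $2,046. Book value $3,646.
Year 5: $14,322 × 2/21 = $1,364. Book value $2,282.

$1,364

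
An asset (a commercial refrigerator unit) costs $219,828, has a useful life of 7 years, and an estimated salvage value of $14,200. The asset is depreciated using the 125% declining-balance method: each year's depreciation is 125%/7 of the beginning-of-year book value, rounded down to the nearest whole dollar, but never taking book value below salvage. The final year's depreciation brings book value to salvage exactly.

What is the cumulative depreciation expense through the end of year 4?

Depreciable base = $219,828 − $14,200 = $205,628.
Year 1: ⌊$219,828 × 125%/7⌋ = $39,255. Book value $180,573.
Year 2: ⌊$180,573 × 125%/7⌋ = $32,245. Book value $148,328.
Year 3: ⌊$148,328 × 125%/7⌋ = $26,487. Book value $121,841.
Year 4: ⌊$121,841 × 125%/7⌋ = $21,757. Book value $100,084.
Accumulated through year 4 = $219,828 − $100,084 = $119,744.

$119,744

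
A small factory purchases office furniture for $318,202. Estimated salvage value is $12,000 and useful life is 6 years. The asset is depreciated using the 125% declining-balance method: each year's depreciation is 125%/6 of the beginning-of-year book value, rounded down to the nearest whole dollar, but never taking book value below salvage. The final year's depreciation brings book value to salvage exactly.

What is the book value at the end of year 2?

$199,429

Depreciable base = $318,202 − $12,000 = $306,202.
Year 1: ⌊$318,202 × 125%/6⌋ = $66,292. Book value $251,910.
Year 2: ⌊$251,910 × 125%/6⌋ = $52,481. Book value $199,429.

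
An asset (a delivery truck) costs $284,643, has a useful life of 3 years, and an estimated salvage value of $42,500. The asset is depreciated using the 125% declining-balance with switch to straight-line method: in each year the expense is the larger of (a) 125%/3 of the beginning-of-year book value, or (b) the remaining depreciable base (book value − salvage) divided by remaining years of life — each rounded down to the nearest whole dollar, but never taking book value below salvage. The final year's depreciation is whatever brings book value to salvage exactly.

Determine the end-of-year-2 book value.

Depreciable base = $284,643 − $42,500 = $242,143.
Year 1: DB = ⌊$284,643 × 125%/3⌋ = $118,601; SL = ⌊$242,143/3⌋ = $80,714 → take DB $118,601. Book value $166,042.
Year 2: DB = ⌊$166,042 × 125%/3⌋ = $69,184; SL = ⌊$123,542/2⌋ = $61,771 → take DB $69,184. Book value $96,858.

$96,858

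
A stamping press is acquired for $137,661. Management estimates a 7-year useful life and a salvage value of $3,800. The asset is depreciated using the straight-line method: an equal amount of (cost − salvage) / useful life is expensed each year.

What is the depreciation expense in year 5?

$19,123

Depreciable base = $137,661 − $3,800 = $133,861.
Annual expense = $133,861 / 7 = $19,123.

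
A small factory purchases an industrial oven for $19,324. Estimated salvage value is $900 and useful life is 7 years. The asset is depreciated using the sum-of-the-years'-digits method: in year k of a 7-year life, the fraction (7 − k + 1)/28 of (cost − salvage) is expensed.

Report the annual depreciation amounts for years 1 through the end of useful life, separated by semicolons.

$4,606; $3,948; $3,290; $2,632; $1,974; $1,316; $658

Depreciable base = $19,324 − $900 = $18,424.
Sum of the years' digits = 7+6+5+4+3+2+1 = 28.
Year 1: $18,424 × 7/28 = $4,606. Book value $14,718.
Year 2: $18,424 × 6/28 = $3,948. Book value $10,770.
Year 3: $18,424 × 5/28 = $3,290. Book value $7,480.
Year 4: $18,424 × 4/28 = $2,632. Book value $4,848.
Year 5: $18,424 × 3/28 = $1,974. Book value $2,874.
Year 6: $18,424 × 2/28 = $1,316. Book value $1,558.
Year 7: $18,424 × 1/28 = $658. Book value $900.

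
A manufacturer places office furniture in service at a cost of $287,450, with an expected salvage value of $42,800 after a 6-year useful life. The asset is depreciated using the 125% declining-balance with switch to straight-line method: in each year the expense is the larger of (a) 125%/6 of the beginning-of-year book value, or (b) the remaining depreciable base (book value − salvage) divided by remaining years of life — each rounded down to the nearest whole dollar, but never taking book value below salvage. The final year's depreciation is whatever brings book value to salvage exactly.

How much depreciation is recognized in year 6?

Depreciable base = $287,450 − $42,800 = $244,650.
Year 1: DB = ⌊$287,450 × 125%/6⌋ = $59,885; SL = ⌊$244,650/6⌋ = $40,775 → take DB $59,885. Book value $227,565.
Year 2: DB = ⌊$227,565 × 125%/6⌋ = $47,409; SL = ⌊$184,765/5⌋ = $36,953 → take DB $47,409. Book value $180,156.
Year 3: DB = ⌊$180,156 × 125%/6⌋ = $37,532; SL = ⌊$137,356/4⌋ = $34,339 → take DB $37,532. Book value $142,624.
Year 4: DB = ⌊$142,624 × 125%/6⌋ = $29,713; SL = ⌊$99,824/3⌋ = $33,274 → take SL $33,274. Book value $109,350.
Year 5: DB = ⌊$109,350 × 125%/6⌋ = $22,781; SL = ⌊$66,550/2⌋ = $33,275 → take SL $33,275. Book value $76,075.
Year 6 (final): $76,075 − $42,800 = $33,275. Book value $42,800.

$33,275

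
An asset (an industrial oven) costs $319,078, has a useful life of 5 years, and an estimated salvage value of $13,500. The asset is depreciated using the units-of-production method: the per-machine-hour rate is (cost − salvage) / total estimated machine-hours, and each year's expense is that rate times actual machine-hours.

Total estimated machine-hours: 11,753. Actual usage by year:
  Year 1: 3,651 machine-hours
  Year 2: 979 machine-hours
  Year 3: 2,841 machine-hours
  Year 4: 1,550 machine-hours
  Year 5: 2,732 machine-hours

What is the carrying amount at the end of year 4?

$84,532

Depreciable base = $319,078 − $13,500 = $305,578.
Rate = $305,578 / 11,753 machine-hours = $26 per machine-hour.
Year 1: 3,651 × $26 = $94,926. Book value $224,152.
Year 2: 979 × $26 = $25,454. Book value $198,698.
Year 3: 2,841 × $26 = $73,866. Book value $124,832.
Year 4: 1,550 × $26 = $40,300. Book value $84,532.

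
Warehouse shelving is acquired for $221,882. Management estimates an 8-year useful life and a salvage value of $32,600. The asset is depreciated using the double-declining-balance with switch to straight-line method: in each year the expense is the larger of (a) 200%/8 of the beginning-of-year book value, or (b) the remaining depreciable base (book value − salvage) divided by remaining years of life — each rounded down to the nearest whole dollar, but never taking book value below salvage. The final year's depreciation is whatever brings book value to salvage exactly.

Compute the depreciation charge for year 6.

$13,163

Depreciable base = $221,882 − $32,600 = $189,282.
Year 1: DB = ⌊$221,882 × 200%/8⌋ = $55,470; SL = ⌊$189,282/8⌋ = $23,660 → take DB $55,470. Book value $166,412.
Year 2: DB = ⌊$166,412 × 200%/8⌋ = $41,603; SL = ⌊$133,812/7⌋ = $19,116 → take DB $41,603. Book value $124,809.
Year 3: DB = ⌊$124,809 × 200%/8⌋ = $31,202; SL = ⌊$92,209/6⌋ = $15,368 → take DB $31,202. Book value $93,607.
Year 4: DB = ⌊$93,607 × 200%/8⌋ = $23,401; SL = ⌊$61,007/5⌋ = $12,201 → take DB $23,401. Book value $70,206.
Year 5: DB = ⌊$70,206 × 200%/8⌋ = $17,551; SL = ⌊$37,606/4⌋ = $9,401 → take DB $17,551. Book value $52,655.
Year 6: DB = ⌊$52,655 × 200%/8⌋ = $13,163; SL = ⌊$20,055/3⌋ = $6,685 → take DB $13,163. Book value $39,492.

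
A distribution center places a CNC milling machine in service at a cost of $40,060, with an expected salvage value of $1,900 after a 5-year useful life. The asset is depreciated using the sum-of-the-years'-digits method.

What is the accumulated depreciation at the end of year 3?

$30,528

Depreciable base = $40,060 − $1,900 = $38,160.
Sum of the years' digits = 5+4+3+2+1 = 15.
Year 1: $38,160 × 5/15 = $12,720. Book value $27,340.
Year 2: $38,160 × 4/15 = $10,176. Book value $17,164.
Year 3: $38,160 × 3/15 = $7,632. Book value $9,532.
Accumulated through year 3 = $40,060 − $9,532 = $30,528.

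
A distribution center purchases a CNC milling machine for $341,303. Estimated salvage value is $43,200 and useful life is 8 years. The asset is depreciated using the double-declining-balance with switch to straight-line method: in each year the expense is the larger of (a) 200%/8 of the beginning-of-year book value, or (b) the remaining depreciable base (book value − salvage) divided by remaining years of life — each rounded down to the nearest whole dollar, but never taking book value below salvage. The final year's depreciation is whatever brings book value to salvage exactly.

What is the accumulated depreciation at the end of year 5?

Depreciable base = $341,303 − $43,200 = $298,103.
Year 1: DB = ⌊$341,303 × 200%/8⌋ = $85,325; SL = ⌊$298,103/8⌋ = $37,262 → take DB $85,325. Book value $255,978.
Year 2: DB = ⌊$255,978 × 200%/8⌋ = $63,994; SL = ⌊$212,778/7⌋ = $30,396 → take DB $63,994. Book value $191,984.
Year 3: DB = ⌊$191,984 × 200%/8⌋ = $47,996; SL = ⌊$148,784/6⌋ = $24,797 → take DB $47,996. Book value $143,988.
Year 4: DB = ⌊$143,988 × 200%/8⌋ = $35,997; SL = ⌊$100,788/5⌋ = $20,157 → take DB $35,997. Book value $107,991.
Year 5: DB = ⌊$107,991 × 200%/8⌋ = $26,997; SL = ⌊$64,791/4⌋ = $16,197 → take DB $26,997. Book value $80,994.
Accumulated through year 5 = $341,303 − $80,994 = $260,309.

$260,309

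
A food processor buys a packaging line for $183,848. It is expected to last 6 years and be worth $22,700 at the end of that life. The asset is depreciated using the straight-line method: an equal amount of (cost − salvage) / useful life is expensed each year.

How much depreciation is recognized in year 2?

Depreciable base = $183,848 − $22,700 = $161,148.
Annual expense = $161,148 / 6 = $26,858.

$26,858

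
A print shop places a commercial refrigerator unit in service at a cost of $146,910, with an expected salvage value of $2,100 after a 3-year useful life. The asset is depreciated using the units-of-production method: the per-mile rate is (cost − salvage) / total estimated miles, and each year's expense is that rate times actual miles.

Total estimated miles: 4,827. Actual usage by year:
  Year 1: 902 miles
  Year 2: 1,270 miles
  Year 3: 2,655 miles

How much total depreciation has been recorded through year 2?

Depreciable base = $146,910 − $2,100 = $144,810.
Rate = $144,810 / 4,827 miles = $30 per mile.
Year 1: 902 × $30 = $27,060. Book value $119,850.
Year 2: 1,270 × $30 = $38,100. Book value $81,750.
Accumulated through year 2 = $146,910 − $81,750 = $65,160.

$65,160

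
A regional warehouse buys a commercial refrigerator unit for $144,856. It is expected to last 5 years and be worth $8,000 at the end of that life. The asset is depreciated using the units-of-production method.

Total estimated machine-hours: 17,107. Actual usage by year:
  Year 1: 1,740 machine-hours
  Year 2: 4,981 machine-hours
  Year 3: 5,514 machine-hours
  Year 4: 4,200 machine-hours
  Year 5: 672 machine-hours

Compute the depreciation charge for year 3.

Depreciable base = $144,856 − $8,000 = $136,856.
Rate = $136,856 / 17,107 machine-hours = $8 per machine-hour.
Year 1: 1,740 × $8 = $13,920. Book value $130,936.
Year 2: 4,981 × $8 = $39,848. Book value $91,088.
Year 3: 5,514 × $8 = $44,112. Book value $46,976.

$44,112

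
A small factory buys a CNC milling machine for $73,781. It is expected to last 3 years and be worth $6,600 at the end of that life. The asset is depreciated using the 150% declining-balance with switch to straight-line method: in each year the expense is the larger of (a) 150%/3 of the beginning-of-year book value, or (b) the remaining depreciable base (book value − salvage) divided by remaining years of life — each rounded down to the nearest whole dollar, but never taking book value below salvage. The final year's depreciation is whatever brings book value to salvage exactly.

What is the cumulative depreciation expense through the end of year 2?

$55,335

Depreciable base = $73,781 − $6,600 = $67,181.
Year 1: DB = ⌊$73,781 × 150%/3⌋ = $36,890; SL = ⌊$67,181/3⌋ = $22,393 → take DB $36,890. Book value $36,891.
Year 2: DB = ⌊$36,891 × 150%/3⌋ = $18,445; SL = ⌊$30,291/2⌋ = $15,145 → take DB $18,445. Book value $18,446.
Accumulated through year 2 = $73,781 − $18,446 = $55,335.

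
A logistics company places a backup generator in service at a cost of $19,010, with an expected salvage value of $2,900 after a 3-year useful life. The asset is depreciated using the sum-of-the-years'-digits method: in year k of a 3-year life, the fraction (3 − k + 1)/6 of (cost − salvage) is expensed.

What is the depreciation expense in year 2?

Depreciable base = $19,010 − $2,900 = $16,110.
Sum of the years' digits = 3+2+1 = 6.
Year 1: $16,110 × 3/6 = $8,055. Book value $10,955.
Year 2: $16,110 × 2/6 = $5,370. Book value $5,585.

$5,370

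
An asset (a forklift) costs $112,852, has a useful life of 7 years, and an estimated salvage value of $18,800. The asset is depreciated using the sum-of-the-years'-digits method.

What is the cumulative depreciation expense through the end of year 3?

$60,462

Depreciable base = $112,852 − $18,800 = $94,052.
Sum of the years' digits = 7+6+5+4+3+2+1 = 28.
Year 1: $94,052 × 7/28 = $23,513. Book value $89,339.
Year 2: $94,052 × 6/28 = $20,154. Book value $69,185.
Year 3: $94,052 × 5/28 = $16,795. Book value $52,390.
Accumulated through year 3 = $112,852 − $52,390 = $60,462.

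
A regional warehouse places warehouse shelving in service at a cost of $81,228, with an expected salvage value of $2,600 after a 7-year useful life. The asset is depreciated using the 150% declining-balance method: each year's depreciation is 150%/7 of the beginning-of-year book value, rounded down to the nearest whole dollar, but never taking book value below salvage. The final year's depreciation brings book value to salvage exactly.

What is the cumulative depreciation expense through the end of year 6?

Depreciable base = $81,228 − $2,600 = $78,628.
Year 1: ⌊$81,228 × 150%/7⌋ = $17,406. Book value $63,822.
Year 2: ⌊$63,822 × 150%/7⌋ = $13,676. Book value $50,146.
Year 3: ⌊$50,146 × 150%/7⌋ = $10,745. Book value $39,401.
Year 4: ⌊$39,401 × 150%/7⌋ = $8,443. Book value $30,958.
Year 5: ⌊$30,958 × 150%/7⌋ = $6,633. Book value $24,325.
Year 6: ⌊$24,325 × 150%/7⌋ = $5,212. Book value $19,113.
Accumulated through year 6 = $81,228 − $19,113 = $62,115.

$62,115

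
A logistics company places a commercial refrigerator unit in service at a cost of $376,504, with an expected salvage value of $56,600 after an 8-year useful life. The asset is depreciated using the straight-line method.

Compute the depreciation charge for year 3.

$39,988

Depreciable base = $376,504 − $56,600 = $319,904.
Annual expense = $319,904 / 8 = $39,988.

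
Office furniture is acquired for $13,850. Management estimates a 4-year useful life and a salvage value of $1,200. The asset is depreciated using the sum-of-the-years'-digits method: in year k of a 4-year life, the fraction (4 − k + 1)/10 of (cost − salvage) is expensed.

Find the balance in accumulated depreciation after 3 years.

$11,385

Depreciable base = $13,850 − $1,200 = $12,650.
Sum of the years' digits = 4+3+2+1 = 10.
Year 1: $12,650 × 4/10 = $5,060. Book value $8,790.
Year 2: $12,650 × 3/10 = $3,795. Book value $4,995.
Year 3: $12,650 × 2/10 = $2,530. Book value $2,465.
Accumulated through year 3 = $13,850 − $2,465 = $11,385.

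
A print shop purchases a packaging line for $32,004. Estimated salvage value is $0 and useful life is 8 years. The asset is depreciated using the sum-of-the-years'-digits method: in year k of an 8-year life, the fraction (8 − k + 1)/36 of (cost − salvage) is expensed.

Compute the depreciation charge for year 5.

Depreciable base = $32,004 − $0 = $32,004.
Sum of the years' digits = 8+7+6+5+4+3+2+1 = 36.
Year 1: $32,004 × 8/36 = $7,112. Book value $24,892.
Year 2: $32,004 × 7/36 = $6,223. Book value $18,669.
Year 3: $32,004 × 6/36 = $5,334. Book value $13,335.
Year 4: $32,004 × 5/36 = $4,445. Book value $8,890.
Year 5: $32,004 × 4/36 = $3,556. Book value $5,334.

$3,556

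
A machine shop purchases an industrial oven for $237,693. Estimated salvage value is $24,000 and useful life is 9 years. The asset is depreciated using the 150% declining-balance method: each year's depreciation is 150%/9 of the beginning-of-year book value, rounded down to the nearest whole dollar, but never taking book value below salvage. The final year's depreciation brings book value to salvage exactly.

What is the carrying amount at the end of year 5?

Depreciable base = $237,693 − $24,000 = $213,693.
Year 1: ⌊$237,693 × 150%/9⌋ = $39,615. Book value $198,078.
Year 2: ⌊$198,078 × 150%/9⌋ = $33,013. Book value $165,065.
Year 3: ⌊$165,065 × 150%/9⌋ = $27,510. Book value $137,555.
Year 4: ⌊$137,555 × 150%/9⌋ = $22,925. Book value $114,630.
Year 5: ⌊$114,630 × 150%/9⌋ = $19,105. Book value $95,525.

$95,525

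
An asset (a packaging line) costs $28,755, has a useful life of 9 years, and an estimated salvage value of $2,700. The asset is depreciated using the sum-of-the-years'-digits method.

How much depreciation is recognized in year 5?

Depreciable base = $28,755 − $2,700 = $26,055.
Sum of the years' digits = 9+8+7+6+5+4+3+2+1 = 45.
Year 1: $26,055 × 9/45 = $5,211. Book value $23,544.
Year 2: $26,055 × 8/45 = $4,632. Book value $18,912.
Year 3: $26,055 × 7/45 = $4,053. Book value $14,859.
Year 4: $26,055 × 6/45 = $3,474. Book value $11,385.
Year 5: $26,055 × 5/45 = $2,895. Book value $8,490.

$2,895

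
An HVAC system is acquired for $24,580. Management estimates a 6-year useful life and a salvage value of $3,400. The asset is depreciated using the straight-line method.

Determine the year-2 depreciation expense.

Depreciable base = $24,580 − $3,400 = $21,180.
Annual expense = $21,180 / 6 = $3,530.

$3,530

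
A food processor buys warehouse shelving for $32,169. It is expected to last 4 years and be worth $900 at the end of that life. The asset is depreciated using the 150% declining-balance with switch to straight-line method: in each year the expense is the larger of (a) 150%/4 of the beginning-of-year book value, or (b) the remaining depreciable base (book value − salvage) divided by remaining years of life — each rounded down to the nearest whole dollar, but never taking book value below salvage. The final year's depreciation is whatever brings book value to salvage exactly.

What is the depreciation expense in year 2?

$7,539

Depreciable base = $32,169 − $900 = $31,269.
Year 1: DB = ⌊$32,169 × 150%/4⌋ = $12,063; SL = ⌊$31,269/4⌋ = $7,817 → take DB $12,063. Book value $20,106.
Year 2: DB = ⌊$20,106 × 150%/4⌋ = $7,539; SL = ⌊$19,206/3⌋ = $6,402 → take DB $7,539. Book value $12,567.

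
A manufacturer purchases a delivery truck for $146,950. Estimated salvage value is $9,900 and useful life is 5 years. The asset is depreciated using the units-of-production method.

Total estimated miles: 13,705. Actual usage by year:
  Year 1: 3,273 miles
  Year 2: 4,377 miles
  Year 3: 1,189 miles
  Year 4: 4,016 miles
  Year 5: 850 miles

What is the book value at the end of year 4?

$18,400

Depreciable base = $146,950 − $9,900 = $137,050.
Rate = $137,050 / 13,705 miles = $10 per mile.
Year 1: 3,273 × $10 = $32,730. Book value $114,220.
Year 2: 4,377 × $10 = $43,770. Book value $70,450.
Year 3: 1,189 × $10 = $11,890. Book value $58,560.
Year 4: 4,016 × $10 = $40,160. Book value $18,400.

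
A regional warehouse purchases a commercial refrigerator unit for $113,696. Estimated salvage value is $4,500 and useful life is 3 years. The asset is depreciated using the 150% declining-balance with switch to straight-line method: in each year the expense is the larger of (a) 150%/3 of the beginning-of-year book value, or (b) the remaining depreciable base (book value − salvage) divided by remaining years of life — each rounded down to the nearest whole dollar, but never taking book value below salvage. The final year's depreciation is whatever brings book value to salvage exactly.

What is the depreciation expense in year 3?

$23,924

Depreciable base = $113,696 − $4,500 = $109,196.
Year 1: DB = ⌊$113,696 × 150%/3⌋ = $56,848; SL = ⌊$109,196/3⌋ = $36,398 → take DB $56,848. Book value $56,848.
Year 2: DB = ⌊$56,848 × 150%/3⌋ = $28,424; SL = ⌊$52,348/2⌋ = $26,174 → take DB $28,424. Book value $28,424.
Year 3 (final): $28,424 − $4,500 = $23,924. Book value $4,500.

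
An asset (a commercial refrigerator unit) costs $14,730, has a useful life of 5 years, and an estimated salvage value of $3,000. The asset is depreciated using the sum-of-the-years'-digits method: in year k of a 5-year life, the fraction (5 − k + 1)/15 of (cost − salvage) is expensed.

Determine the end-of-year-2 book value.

Depreciable base = $14,730 − $3,000 = $11,730.
Sum of the years' digits = 5+4+3+2+1 = 15.
Year 1: $11,730 × 5/15 = $3,910. Book value $10,820.
Year 2: $11,730 × 4/15 = $3,128. Book value $7,692.

$7,692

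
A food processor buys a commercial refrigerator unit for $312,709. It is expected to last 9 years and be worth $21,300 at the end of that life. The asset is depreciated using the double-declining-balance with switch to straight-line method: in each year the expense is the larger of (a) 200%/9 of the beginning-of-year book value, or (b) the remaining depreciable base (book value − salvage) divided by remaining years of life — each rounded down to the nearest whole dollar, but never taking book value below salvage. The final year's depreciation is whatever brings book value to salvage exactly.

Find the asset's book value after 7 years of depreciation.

$53,252

Depreciable base = $312,709 − $21,300 = $291,409.
Year 1: DB = ⌊$312,709 × 200%/9⌋ = $69,490; SL = ⌊$291,409/9⌋ = $32,378 → take DB $69,490. Book value $243,219.
Year 2: DB = ⌊$243,219 × 200%/9⌋ = $54,048; SL = ⌊$221,919/8⌋ = $27,739 → take DB $54,048. Book value $189,171.
Year 3: DB = ⌊$189,171 × 200%/9⌋ = $42,038; SL = ⌊$167,871/7⌋ = $23,981 → take DB $42,038. Book value $147,133.
Year 4: DB = ⌊$147,133 × 200%/9⌋ = $32,696; SL = ⌊$125,833/6⌋ = $20,972 → take DB $32,696. Book value $114,437.
Year 5: DB = ⌊$114,437 × 200%/9⌋ = $25,430; SL = ⌊$93,137/5⌋ = $18,627 → take DB $25,430. Book value $89,007.
Year 6: DB = ⌊$89,007 × 200%/9⌋ = $19,779; SL = ⌊$67,707/4⌋ = $16,926 → take DB $19,779. Book value $69,228.
Year 7: DB = ⌊$69,228 × 200%/9⌋ = $15,384; SL = ⌊$47,928/3⌋ = $15,976 → take SL $15,976. Book value $53,252.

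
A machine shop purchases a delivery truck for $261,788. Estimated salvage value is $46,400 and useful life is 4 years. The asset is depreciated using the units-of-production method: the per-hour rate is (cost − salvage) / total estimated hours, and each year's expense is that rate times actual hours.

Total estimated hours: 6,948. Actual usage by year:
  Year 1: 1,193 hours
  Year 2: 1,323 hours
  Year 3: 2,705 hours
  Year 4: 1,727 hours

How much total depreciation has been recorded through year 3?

Depreciable base = $261,788 − $46,400 = $215,388.
Rate = $215,388 / 6,948 hours = $31 per hour.
Year 1: 1,193 × $31 = $36,983. Book value $224,805.
Year 2: 1,323 × $31 = $41,013. Book value $183,792.
Year 3: 2,705 × $31 = $83,855. Book value $99,937.
Accumulated through year 3 = $261,788 − $99,937 = $161,851.

$161,851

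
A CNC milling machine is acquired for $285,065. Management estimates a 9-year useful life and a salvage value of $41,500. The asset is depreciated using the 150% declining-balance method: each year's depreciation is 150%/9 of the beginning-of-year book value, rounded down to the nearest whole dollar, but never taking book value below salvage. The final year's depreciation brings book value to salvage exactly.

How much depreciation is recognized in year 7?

Depreciable base = $285,065 − $41,500 = $243,565.
Year 1: ⌊$285,065 × 150%/9⌋ = $47,510. Book value $237,555.
Year 2: ⌊$237,555 × 150%/9⌋ = $39,592. Book value $197,963.
Year 3: ⌊$197,963 × 150%/9⌋ = $32,993. Book value $164,970.
Year 4: ⌊$164,970 × 150%/9⌋ = $27,495. Book value $137,475.
Year 5: ⌊$137,475 × 150%/9⌋ = $22,912. Book value $114,563.
Year 6: ⌊$114,563 × 150%/9⌋ = $19,093. Book value $95,470.
Year 7: ⌊$95,470 × 150%/9⌋ = $15,911. Book value $79,559.

$15,911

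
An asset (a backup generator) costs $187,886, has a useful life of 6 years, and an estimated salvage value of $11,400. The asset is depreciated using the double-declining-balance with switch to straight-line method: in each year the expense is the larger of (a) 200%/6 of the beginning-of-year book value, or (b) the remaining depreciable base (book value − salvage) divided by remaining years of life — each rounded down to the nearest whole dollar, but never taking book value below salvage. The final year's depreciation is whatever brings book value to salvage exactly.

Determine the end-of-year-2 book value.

$83,506

Depreciable base = $187,886 − $11,400 = $176,486.
Year 1: DB = ⌊$187,886 × 200%/6⌋ = $62,628; SL = ⌊$176,486/6⌋ = $29,414 → take DB $62,628. Book value $125,258.
Year 2: DB = ⌊$125,258 × 200%/6⌋ = $41,752; SL = ⌊$113,858/5⌋ = $22,771 → take DB $41,752. Book value $83,506.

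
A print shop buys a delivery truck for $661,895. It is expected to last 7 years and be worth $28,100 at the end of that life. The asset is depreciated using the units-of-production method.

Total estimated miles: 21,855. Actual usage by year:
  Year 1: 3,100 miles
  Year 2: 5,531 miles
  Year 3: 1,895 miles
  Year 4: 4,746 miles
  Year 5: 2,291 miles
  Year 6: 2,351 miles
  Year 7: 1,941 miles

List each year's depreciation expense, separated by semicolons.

$89,900; $160,399; $54,955; $137,634; $66,439; $68,179; $56,289

Depreciable base = $661,895 − $28,100 = $633,795.
Rate = $633,795 / 21,855 miles = $29 per mile.
Year 1: 3,100 × $29 = $89,900. Book value $571,995.
Year 2: 5,531 × $29 = $160,399. Book value $411,596.
Year 3: 1,895 × $29 = $54,955. Book value $356,641.
Year 4: 4,746 × $29 = $137,634. Book value $219,007.
Year 5: 2,291 × $29 = $66,439. Book value $152,568.
Year 6: 2,351 × $29 = $68,179. Book value $84,389.
Year 7: 1,941 × $29 = $56,289. Book value $28,100.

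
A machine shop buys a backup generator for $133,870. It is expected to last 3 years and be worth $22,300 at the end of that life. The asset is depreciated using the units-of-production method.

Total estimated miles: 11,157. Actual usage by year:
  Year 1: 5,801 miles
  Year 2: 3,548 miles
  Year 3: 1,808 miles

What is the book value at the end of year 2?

$40,380

Depreciable base = $133,870 − $22,300 = $111,570.
Rate = $111,570 / 11,157 miles = $10 per mile.
Year 1: 5,801 × $10 = $58,010. Book value $75,860.
Year 2: 3,548 × $10 = $35,480. Book value $40,380.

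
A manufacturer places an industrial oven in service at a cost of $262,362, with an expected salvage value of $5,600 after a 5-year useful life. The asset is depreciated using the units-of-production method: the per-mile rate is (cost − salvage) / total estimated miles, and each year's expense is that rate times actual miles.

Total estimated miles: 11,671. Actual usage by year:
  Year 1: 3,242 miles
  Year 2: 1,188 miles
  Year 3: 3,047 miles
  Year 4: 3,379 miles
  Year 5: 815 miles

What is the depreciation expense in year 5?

$17,930

Depreciable base = $262,362 − $5,600 = $256,762.
Rate = $256,762 / 11,671 miles = $22 per mile.
Year 1: 3,242 × $22 = $71,324. Book value $191,038.
Year 2: 1,188 × $22 = $26,136. Book value $164,902.
Year 3: 3,047 × $22 = $67,034. Book value $97,868.
Year 4: 3,379 × $22 = $74,338. Book value $23,530.
Year 5: 815 × $22 = $17,930. Book value $5,600.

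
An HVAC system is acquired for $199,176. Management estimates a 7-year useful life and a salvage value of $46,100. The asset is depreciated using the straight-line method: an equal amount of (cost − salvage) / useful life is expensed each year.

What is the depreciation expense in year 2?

Depreciable base = $199,176 − $46,100 = $153,076.
Annual expense = $153,076 / 7 = $21,868.

$21,868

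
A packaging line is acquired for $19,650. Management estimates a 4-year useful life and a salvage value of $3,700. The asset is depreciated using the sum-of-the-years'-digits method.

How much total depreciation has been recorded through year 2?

Depreciable base = $19,650 − $3,700 = $15,950.
Sum of the years' digits = 4+3+2+1 = 10.
Year 1: $15,950 × 4/10 = $6,380. Book value $13,270.
Year 2: $15,950 × 3/10 = $4,785. Book value $8,485.
Accumulated through year 2 = $19,650 − $8,485 = $11,165.

$11,165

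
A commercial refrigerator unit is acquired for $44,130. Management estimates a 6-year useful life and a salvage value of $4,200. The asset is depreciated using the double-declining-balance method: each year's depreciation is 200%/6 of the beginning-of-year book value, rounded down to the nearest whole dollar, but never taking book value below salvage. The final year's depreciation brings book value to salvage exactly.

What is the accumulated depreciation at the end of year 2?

Depreciable base = $44,130 − $4,200 = $39,930.
Year 1: ⌊$44,130 × 200%/6⌋ = $14,710. Book value $29,420.
Year 2: ⌊$29,420 × 200%/6⌋ = $9,806. Book value $19,614.
Accumulated through year 2 = $44,130 − $19,614 = $24,516.

$24,516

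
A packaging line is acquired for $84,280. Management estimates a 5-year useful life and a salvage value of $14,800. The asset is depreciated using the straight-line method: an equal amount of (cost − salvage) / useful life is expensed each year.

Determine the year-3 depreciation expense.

$13,896

Depreciable base = $84,280 − $14,800 = $69,480.
Annual expense = $69,480 / 5 = $13,896.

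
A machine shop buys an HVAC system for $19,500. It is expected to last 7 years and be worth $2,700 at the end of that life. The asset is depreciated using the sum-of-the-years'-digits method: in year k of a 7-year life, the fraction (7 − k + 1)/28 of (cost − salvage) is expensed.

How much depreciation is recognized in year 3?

$3,000

Depreciable base = $19,500 − $2,700 = $16,800.
Sum of the years' digits = 7+6+5+4+3+2+1 = 28.
Year 1: $16,800 × 7/28 = $4,200. Book value $15,300.
Year 2: $16,800 × 6/28 = $3,600. Book value $11,700.
Year 3: $16,800 × 5/28 = $3,000. Book value $8,700.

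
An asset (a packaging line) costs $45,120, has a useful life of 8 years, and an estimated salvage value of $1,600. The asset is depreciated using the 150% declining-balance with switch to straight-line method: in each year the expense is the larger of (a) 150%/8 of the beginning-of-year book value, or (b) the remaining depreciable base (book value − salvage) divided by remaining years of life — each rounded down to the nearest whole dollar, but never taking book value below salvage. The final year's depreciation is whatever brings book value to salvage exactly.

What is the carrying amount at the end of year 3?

Depreciable base = $45,120 − $1,600 = $43,520.
Year 1: DB = ⌊$45,120 × 150%/8⌋ = $8,460; SL = ⌊$43,520/8⌋ = $5,440 → take DB $8,460. Book value $36,660.
Year 2: DB = ⌊$36,660 × 150%/8⌋ = $6,873; SL = ⌊$35,060/7⌋ = $5,008 → take DB $6,873. Book value $29,787.
Year 3: DB = ⌊$29,787 × 150%/8⌋ = $5,585; SL = ⌊$28,187/6⌋ = $4,697 → take DB $5,585. Book value $24,202.

$24,202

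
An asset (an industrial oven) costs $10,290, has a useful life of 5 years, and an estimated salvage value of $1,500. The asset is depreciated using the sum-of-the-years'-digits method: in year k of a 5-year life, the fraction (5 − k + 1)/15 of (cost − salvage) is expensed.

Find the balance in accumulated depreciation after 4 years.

$8,204

Depreciable base = $10,290 − $1,500 = $8,790.
Sum of the years' digits = 5+4+3+2+1 = 15.
Year 1: $8,790 × 5/15 = $2,930. Book value $7,360.
Year 2: $8,790 × 4/15 = $2,344. Book value $5,016.
Year 3: $8,790 × 3/15 = $1,758. Book value $3,258.
Year 4: $8,790 × 2/15 = $1,172. Book value $2,086.
Accumulated through year 4 = $10,290 − $2,086 = $8,204.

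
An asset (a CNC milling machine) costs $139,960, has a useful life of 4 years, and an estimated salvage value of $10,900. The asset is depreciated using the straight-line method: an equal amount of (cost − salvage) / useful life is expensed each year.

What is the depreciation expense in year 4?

$32,265

Depreciable base = $139,960 − $10,900 = $129,060.
Annual expense = $129,060 / 4 = $32,265.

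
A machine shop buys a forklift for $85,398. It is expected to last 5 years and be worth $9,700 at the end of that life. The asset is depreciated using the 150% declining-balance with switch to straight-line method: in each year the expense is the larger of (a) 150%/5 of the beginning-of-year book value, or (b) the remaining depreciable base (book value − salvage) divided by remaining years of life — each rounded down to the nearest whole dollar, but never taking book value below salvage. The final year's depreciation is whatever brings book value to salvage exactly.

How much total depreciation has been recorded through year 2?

Depreciable base = $85,398 − $9,700 = $75,698.
Year 1: DB = ⌊$85,398 × 150%/5⌋ = $25,619; SL = ⌊$75,698/5⌋ = $15,139 → take DB $25,619. Book value $59,779.
Year 2: DB = ⌊$59,779 × 150%/5⌋ = $17,933; SL = ⌊$50,079/4⌋ = $12,519 → take DB $17,933. Book value $41,846.
Accumulated through year 2 = $85,398 − $41,846 = $43,552.

$43,552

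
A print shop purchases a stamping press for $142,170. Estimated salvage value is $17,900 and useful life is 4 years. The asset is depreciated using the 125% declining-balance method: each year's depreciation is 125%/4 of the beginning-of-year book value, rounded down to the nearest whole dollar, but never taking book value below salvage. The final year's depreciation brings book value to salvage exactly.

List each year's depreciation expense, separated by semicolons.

Depreciable base = $142,170 − $17,900 = $124,270.
Year 1: ⌊$142,170 × 125%/4⌋ = $44,428. Book value $97,742.
Year 2: ⌊$97,742 × 125%/4⌋ = $30,544. Book value $67,198.
Year 3: ⌊$67,198 × 125%/4⌋ = $20,999. Book value $46,199.
Year 4 (final): $46,199 − $17,900 = $28,299. Book value $17,900.

$44,428; $30,544; $20,999; $28,299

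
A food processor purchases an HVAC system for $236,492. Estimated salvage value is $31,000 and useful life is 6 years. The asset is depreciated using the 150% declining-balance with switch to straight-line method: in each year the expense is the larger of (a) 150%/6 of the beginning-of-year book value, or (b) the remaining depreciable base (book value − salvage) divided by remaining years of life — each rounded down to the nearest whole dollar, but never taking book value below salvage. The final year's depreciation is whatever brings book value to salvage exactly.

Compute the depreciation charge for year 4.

Depreciable base = $236,492 − $31,000 = $205,492.
Year 1: DB = ⌊$236,492 × 150%/6⌋ = $59,123; SL = ⌊$205,492/6⌋ = $34,248 → take DB $59,123. Book value $177,369.
Year 2: DB = ⌊$177,369 × 150%/6⌋ = $44,342; SL = ⌊$146,369/5⌋ = $29,273 → take DB $44,342. Book value $133,027.
Year 3: DB = ⌊$133,027 × 150%/6⌋ = $33,256; SL = ⌊$102,027/4⌋ = $25,506 → take DB $33,256. Book value $99,771.
Year 4: DB = ⌊$99,771 × 150%/6⌋ = $24,942; SL = ⌊$68,771/3⌋ = $22,923 → take DB $24,942. Book value $74,829.

$24,942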